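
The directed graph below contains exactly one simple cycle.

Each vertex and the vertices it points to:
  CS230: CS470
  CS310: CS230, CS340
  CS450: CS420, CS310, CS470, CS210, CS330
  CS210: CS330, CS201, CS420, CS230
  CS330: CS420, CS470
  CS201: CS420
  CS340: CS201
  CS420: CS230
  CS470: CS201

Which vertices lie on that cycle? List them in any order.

DFS with gray/black marking from CS420:
CS420 gray
  CS230 gray
    CS470 gray
      CS201 gray
        CS201→CS420: CS420 is gray → back edge
Back edge closes the cycle CS420 → CS230 → CS470 → CS201 → CS420; its vertices are {CS201, CS230, CS420, CS470}.

CS201, CS230, CS420, CS470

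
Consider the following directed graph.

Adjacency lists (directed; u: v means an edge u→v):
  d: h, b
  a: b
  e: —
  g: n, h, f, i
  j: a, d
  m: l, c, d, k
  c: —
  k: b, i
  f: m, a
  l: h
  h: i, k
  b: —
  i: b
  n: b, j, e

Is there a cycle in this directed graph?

No

DFS with white/gray/black marking, starting from k:
k gray
  b gray
  b black
  i gray
    i→b: b black — skip
  i black
k black
d gray
  h gray
    h→i: i black — skip
    h→k: k black — skip
  h black
  d→b: b black — skip
d black
a gray
  a→b: b black — skip
a black
e gray
e black
g gray
  n gray
    n→b: b black — skip
    j gray
      j→a: a black — skip
      j→d: d black — skip
    j black
    n→e: e black — skip
  n black
  g→h: h black — skip
  f gray
    m gray
      l gray
        l→h: h black — skip
      l black
      c gray
      c black
      m→d: d black — skip
      m→k: k black — skip
    m black
    f→a: a black — skip
  f black
  g→i: i black — skip
g black
Every edge goes to a white or black vertex — no back edge, so the graph is acyclic.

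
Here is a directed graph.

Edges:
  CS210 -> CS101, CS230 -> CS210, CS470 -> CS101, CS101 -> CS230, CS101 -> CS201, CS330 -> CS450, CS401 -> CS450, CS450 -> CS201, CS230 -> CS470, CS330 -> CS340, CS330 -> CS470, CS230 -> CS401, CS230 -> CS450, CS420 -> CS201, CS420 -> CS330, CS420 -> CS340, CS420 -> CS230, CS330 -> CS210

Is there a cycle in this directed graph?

DFS with white/gray/black marking, starting from CS230:
CS230 gray
  CS210 gray
    CS101 gray
      CS101→CS230: CS230 is gray → back edge
Back edge found, so a cycle exists: CS230 → CS210 → CS101 → CS230.

Yes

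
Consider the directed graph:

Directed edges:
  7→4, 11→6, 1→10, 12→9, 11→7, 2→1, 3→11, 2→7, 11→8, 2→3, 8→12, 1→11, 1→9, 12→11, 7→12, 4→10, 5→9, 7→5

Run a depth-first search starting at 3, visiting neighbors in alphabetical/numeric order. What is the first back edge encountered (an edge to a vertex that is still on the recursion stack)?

12→11

DFS from 3 (visiting neighbors in alphabetical/numeric order); mark gray on enter, black on exit:
3 gray
  11 gray
    6 gray
    6 black
    7 gray
      4 gray
        10 gray
        10 black
      4 black
      5 gray
        9 gray
        9 black
      5 black
      12 gray
        12→9: 9 black — skip
        12→11: 11 is gray → back edge
First back edge: 12 → 11.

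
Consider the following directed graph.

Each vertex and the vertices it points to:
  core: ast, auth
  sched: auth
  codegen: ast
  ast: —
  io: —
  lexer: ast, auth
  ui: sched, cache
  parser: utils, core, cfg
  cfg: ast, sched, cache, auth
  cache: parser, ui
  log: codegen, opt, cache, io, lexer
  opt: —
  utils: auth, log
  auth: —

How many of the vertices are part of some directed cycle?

6

A vertex is on a directed cycle iff it belongs to a strongly connected component of size ≥ 2 (or has a self-loop).
The vertices on cycles are {ui, cfg, log, cache, utils, parser} — 6 in total.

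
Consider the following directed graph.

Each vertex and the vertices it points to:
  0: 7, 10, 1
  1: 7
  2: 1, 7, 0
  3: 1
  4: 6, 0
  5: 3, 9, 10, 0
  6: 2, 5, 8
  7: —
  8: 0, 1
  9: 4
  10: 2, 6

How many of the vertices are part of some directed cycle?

8

A vertex is on a directed cycle iff it belongs to a strongly connected component of size ≥ 2 (or has a self-loop).
The vertices on cycles are {0, 2, 4, 5, 6, 8, 9, 10} — 8 in total.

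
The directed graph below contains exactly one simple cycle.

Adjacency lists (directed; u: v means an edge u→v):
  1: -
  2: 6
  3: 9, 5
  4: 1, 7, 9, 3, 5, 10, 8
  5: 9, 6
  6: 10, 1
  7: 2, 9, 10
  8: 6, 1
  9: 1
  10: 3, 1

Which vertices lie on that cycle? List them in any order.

3, 5, 6, 10

DFS with gray/black marking from 3:
3 gray
  9 gray
    1 gray
    1 black
  9 black
  5 gray
    5→9: 9 black — skip
    6 gray
      10 gray
        10→3: 3 is gray → back edge
Back edge closes the cycle 3 → 5 → 6 → 10 → 3; its vertices are {3, 5, 6, 10}.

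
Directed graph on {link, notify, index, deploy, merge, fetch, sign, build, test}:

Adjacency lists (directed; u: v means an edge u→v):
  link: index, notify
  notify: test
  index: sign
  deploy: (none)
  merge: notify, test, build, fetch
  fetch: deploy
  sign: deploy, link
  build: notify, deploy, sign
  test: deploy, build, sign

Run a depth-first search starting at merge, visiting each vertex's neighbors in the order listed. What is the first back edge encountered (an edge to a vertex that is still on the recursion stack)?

build->notify

DFS from merge (visiting each vertex's neighbors in the order listed); mark gray on enter, black on exit:
merge gray
  notify gray
    test gray
      deploy gray
      deploy black
      build gray
        build→notify: notify is gray → back edge
First back edge: build → notify.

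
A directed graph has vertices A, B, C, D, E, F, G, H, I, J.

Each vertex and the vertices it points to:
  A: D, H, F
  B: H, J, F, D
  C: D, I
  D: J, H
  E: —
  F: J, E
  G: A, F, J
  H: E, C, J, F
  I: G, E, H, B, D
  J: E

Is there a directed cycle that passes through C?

C is on a cycle iff C can reach itself via ≥1 edge.
C → D → H → C — yes.

Yes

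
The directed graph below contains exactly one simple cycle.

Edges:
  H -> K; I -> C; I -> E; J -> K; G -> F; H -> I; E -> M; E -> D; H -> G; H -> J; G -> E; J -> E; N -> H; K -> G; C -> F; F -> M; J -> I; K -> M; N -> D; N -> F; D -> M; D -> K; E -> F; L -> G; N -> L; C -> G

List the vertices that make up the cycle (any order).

D, E, G, K

DFS with gray/black marking from D:
D gray
  K gray
    G gray
      F gray
        M gray
        M black
      F black
      E gray
        E→M: M black — skip
        E→F: F black — skip
        E→D: D is gray → back edge
Back edge closes the cycle D → K → G → E → D; its vertices are {D, E, G, K}.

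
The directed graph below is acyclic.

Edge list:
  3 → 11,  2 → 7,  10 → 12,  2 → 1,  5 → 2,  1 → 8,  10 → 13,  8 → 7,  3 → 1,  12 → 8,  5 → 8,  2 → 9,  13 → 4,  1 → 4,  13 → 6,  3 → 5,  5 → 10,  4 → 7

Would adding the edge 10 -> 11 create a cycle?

Adding 10→11 creates a cycle iff 11 can already reach 10.
Explore from 11: no path reaches 10. The graph stays acyclic.

No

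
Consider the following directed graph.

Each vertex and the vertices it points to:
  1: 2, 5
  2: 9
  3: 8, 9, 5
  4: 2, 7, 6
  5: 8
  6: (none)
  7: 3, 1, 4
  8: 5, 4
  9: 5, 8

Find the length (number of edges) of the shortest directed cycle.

2

For each vertex v, BFS finds the shortest path from v back to v.
The shortest such closed walk is 4 → 7 → 4, length 2.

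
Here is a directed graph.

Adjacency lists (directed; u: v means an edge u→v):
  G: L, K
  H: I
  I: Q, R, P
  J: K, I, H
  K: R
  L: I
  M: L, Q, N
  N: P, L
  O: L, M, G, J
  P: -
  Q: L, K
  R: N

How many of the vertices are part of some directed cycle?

A vertex is on a directed cycle iff it belongs to a strongly connected component of size ≥ 2 (or has a self-loop).
The vertices on cycles are {I, K, L, N, Q, R} — 6 in total.

6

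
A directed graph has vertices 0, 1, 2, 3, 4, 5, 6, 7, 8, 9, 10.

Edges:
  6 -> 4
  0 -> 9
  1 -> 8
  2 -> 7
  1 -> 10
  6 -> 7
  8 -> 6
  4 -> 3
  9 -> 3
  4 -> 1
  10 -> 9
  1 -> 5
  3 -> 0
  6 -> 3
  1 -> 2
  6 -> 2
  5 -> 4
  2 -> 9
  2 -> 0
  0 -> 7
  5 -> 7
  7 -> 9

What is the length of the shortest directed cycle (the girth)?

For each vertex v, BFS finds the shortest path from v back to v.
The shortest such closed walk is 5 → 4 → 1 → 5, length 3.

3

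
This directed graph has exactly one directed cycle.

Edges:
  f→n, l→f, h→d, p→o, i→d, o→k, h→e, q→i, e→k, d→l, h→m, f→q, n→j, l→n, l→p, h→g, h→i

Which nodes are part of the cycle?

DFS with gray/black marking from i:
i gray
  d gray
    l gray
      f gray
        n gray
          j gray
          j black
        n black
        q gray
          q→i: i is gray → back edge
Back edge closes the cycle i → d → l → f → q → i; its vertices are {d, f, i, l, q}.

d, f, i, l, q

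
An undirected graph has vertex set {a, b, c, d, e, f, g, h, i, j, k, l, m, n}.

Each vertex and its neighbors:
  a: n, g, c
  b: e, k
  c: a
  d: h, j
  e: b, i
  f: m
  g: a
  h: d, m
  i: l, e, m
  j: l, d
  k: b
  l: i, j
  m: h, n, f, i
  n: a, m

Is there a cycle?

Yes

DFS, tracking each vertex's parent; an edge to a visited non-parent vertex closes a cycle.
Start from c:
visit c (parent –)
  visit a (parent c)
    visit n (parent a)
      n–a: parent, skip
      visit m (parent n)
        visit h (parent m)
          visit d (parent h)
            d–h: parent, skip
            visit j (parent d)
              visit l (parent j)
                visit i (parent l)
                  i–l: parent, skip
                  visit e (parent i)
                    visit b (parent e)
                      b–e: parent, skip
                      visit k (parent b)
                        k–b: parent, skip
                    e–i: parent, skip
                  i–m: m visited and ≠ parent → cycle
Cycle: m – h – d – j – l – i – m.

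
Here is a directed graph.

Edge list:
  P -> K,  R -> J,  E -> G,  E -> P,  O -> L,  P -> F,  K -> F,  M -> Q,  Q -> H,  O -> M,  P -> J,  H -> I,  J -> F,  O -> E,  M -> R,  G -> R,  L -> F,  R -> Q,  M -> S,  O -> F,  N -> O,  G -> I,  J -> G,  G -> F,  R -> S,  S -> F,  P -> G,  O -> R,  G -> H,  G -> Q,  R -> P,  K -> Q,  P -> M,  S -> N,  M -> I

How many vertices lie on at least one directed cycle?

9

A vertex is on a directed cycle iff it belongs to a strongly connected component of size ≥ 2 (or has a self-loop).
The vertices on cycles are {E, G, J, M, N, O, P, R, S} — 9 in total.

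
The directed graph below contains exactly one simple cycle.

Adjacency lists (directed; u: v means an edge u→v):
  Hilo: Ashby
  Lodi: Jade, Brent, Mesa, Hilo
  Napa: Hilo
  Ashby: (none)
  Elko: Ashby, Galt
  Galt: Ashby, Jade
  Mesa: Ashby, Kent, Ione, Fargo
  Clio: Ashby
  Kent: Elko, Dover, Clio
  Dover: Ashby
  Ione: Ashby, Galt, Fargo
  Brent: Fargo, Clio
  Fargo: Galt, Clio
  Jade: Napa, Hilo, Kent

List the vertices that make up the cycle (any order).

Elko, Galt, Jade, Kent

DFS with gray/black marking from Jade:
Jade gray
  Napa gray
    Hilo gray
      Ashby gray
      Ashby black
    Hilo black
  Napa black
  Jade→Hilo: Hilo black — skip
  Kent gray
    Elko gray
      Elko→Ashby: Ashby black — skip
      Galt gray
        Galt→Ashby: Ashby black — skip
        Galt→Jade: Jade is gray → back edge
Back edge closes the cycle Jade → Kent → Elko → Galt → Jade; its vertices are {Elko, Galt, Jade, Kent}.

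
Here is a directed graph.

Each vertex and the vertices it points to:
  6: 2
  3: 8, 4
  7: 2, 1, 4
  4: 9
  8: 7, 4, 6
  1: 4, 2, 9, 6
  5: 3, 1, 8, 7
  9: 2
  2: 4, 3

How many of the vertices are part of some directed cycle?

A vertex is on a directed cycle iff it belongs to a strongly connected component of size ≥ 2 (or has a self-loop).
The vertices on cycles are {1, 2, 3, 4, 6, 7, 8, 9} — 8 in total.

8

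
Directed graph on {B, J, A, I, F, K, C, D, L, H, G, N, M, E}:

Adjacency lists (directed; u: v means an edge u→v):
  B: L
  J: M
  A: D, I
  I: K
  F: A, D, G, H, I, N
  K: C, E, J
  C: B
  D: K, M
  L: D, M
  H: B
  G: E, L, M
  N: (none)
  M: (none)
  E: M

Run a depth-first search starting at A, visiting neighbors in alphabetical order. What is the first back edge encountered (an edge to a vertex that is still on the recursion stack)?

L->D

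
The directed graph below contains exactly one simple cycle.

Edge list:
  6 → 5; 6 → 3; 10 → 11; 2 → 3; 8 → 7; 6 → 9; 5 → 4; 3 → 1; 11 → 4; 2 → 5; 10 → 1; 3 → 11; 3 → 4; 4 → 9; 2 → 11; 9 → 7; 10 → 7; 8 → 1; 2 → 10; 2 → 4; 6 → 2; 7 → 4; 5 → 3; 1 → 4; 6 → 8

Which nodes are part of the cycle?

DFS with gray/black marking from 9:
9 gray
  7 gray
    4 gray
      4→9: 9 is gray → back edge
Back edge closes the cycle 9 → 7 → 4 → 9; its vertices are {4, 7, 9}.

4, 7, 9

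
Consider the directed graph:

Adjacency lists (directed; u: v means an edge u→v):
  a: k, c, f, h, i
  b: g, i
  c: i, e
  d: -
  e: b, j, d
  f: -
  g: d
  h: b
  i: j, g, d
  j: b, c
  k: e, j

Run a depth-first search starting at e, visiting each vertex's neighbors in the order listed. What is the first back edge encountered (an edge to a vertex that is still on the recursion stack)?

j->b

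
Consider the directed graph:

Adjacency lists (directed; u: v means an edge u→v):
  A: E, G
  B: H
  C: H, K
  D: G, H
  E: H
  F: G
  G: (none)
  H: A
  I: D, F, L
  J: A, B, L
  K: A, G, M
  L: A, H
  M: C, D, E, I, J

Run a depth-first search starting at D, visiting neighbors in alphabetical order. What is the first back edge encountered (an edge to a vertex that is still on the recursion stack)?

E→H

DFS from D (visiting neighbors in alphabetical order); mark gray on enter, black on exit:
D gray
  G gray
  G black
  H gray
    A gray
      E gray
        E→H: H is gray → back edge
First back edge: E → H.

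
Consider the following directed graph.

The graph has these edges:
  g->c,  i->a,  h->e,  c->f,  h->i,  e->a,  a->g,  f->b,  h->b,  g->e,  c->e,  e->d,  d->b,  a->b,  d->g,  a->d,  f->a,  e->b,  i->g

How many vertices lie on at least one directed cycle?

6

A vertex is on a directed cycle iff it belongs to a strongly connected component of size ≥ 2 (or has a self-loop).
The vertices on cycles are {a, c, d, e, f, g} — 6 in total.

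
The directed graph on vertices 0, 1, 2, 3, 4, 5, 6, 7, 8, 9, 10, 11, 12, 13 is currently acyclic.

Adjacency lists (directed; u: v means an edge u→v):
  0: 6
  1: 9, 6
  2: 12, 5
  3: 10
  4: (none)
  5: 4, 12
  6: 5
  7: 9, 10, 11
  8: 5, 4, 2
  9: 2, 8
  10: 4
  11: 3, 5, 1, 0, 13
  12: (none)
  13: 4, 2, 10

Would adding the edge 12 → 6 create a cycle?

Yes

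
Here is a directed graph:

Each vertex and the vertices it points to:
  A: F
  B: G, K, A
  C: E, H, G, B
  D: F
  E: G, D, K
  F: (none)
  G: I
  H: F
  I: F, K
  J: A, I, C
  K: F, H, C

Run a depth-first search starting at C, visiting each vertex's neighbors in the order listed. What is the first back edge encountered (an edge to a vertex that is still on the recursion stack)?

DFS from C (visiting each vertex's neighbors in the order listed); mark gray on enter, black on exit:
C gray
  E gray
    G gray
      I gray
        F gray
        F black
        K gray
          K→F: F black — skip
          H gray
            H→F: F black — skip
          H black
          K→C: C is gray → back edge
First back edge: K → C.

K->C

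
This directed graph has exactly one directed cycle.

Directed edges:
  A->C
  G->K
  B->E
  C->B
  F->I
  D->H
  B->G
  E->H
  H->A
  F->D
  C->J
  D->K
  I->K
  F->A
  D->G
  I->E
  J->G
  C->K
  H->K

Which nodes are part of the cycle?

A, B, C, E, H

DFS with gray/black marking from A:
A gray
  C gray
    K gray
    K black
    B gray
      G gray
        G→K: K black — skip
      G black
      E gray
        H gray
          H→A: A is gray → back edge
Back edge closes the cycle A → C → B → E → H → A; its vertices are {A, B, C, E, H}.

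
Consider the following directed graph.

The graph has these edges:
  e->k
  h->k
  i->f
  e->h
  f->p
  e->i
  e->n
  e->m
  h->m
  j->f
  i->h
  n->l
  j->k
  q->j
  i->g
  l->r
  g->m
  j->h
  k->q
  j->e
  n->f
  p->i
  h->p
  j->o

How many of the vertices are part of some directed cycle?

9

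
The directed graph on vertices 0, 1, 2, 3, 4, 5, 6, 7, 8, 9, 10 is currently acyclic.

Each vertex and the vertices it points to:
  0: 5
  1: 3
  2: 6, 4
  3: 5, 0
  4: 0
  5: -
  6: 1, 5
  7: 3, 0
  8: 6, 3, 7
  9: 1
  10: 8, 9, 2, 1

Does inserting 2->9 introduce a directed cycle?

Adding 2→9 creates a cycle iff 9 can already reach 2.
Explore from 9: no path reaches 2. The graph stays acyclic.

No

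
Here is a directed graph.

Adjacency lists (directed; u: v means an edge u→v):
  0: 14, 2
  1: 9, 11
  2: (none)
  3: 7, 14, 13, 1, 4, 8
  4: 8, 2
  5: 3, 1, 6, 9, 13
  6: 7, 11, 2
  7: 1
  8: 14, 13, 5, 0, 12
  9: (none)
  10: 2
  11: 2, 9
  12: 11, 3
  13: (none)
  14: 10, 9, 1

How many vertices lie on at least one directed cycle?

5

A vertex is on a directed cycle iff it belongs to a strongly connected component of size ≥ 2 (or has a self-loop).
The vertices on cycles are {3, 4, 5, 8, 12} — 5 in total.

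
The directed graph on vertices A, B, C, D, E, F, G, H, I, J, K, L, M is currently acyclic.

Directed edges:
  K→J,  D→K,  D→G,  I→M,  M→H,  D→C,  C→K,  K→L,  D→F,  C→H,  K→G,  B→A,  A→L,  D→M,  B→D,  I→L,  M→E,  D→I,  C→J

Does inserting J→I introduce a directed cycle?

Adding J→I creates a cycle iff I can already reach J.
Explore from I: no path reaches J. The graph stays acyclic.

No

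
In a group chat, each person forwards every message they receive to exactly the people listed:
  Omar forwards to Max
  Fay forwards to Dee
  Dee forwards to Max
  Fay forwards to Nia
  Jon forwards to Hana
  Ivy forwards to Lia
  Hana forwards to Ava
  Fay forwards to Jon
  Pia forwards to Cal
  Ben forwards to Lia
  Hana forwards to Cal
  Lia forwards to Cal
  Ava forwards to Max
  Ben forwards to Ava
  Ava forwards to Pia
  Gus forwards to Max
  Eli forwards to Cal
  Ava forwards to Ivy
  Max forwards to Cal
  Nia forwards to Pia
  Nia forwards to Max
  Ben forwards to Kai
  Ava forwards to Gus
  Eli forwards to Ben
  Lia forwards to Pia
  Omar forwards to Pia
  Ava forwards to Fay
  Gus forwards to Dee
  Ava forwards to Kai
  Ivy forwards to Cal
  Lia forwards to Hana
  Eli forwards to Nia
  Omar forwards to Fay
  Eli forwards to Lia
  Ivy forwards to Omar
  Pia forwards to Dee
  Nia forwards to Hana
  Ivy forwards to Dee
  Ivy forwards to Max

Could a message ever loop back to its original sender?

Yes

DFS with white/gray/black marking, starting from Max:
Max gray
  Cal gray
  Cal black
Max black
Pia gray
  Pia→Cal: Cal black — skip
  Dee gray
    Dee→Max: Max black — skip
  Dee black
Pia black
Lia gray
  Lia→Pia: Pia black — skip
  Hana gray
    Ava gray
      Ava→Pia: Pia black — skip
      Gus gray
        Gus→Max: Max black — skip
        Gus→Dee: Dee black — skip
      Gus black
      Ava→Max: Max black — skip
      Kai gray
      Kai black
      Fay gray
        Nia gray
          Nia→Hana: Hana is gray → back edge
Back edge found, so a cycle exists: Hana → Ava → Fay → Nia → Hana.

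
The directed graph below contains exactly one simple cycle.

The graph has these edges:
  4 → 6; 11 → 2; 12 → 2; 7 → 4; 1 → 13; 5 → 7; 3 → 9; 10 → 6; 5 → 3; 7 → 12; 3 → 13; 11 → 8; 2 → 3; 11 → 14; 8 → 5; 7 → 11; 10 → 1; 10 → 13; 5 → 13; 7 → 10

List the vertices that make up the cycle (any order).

DFS with gray/black marking from 7:
7 gray
  10 gray
    6 gray
    6 black
    1 gray
      13 gray
      13 black
    1 black
    10→13: 13 black — skip
  10 black
  11 gray
    14 gray
    14 black
    8 gray
      5 gray
        3 gray
          3→13: 13 black — skip
          9 gray
          9 black
        3 black
        5→13: 13 black — skip
        5→7: 7 is gray → back edge
Back edge closes the cycle 7 → 11 → 8 → 5 → 7; its vertices are {5, 7, 8, 11}.

5, 7, 8, 11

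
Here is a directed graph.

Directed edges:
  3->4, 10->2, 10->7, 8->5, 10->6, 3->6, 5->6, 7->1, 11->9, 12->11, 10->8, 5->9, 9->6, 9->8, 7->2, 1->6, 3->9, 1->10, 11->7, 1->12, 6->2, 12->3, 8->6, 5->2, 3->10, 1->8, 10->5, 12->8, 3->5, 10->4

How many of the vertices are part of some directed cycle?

A vertex is on a directed cycle iff it belongs to a strongly connected component of size ≥ 2 (or has a self-loop).
The vertices on cycles are {1, 3, 5, 7, 8, 9, 10, 11, 12} — 9 in total.

9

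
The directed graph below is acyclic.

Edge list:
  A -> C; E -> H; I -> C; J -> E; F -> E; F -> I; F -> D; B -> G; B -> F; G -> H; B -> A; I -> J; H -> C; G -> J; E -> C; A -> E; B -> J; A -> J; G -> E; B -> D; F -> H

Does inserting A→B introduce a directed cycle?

Adding A→B creates a cycle iff B can already reach A.
Path from B: B → A.
So B → … → A → B is a cycle.

Yes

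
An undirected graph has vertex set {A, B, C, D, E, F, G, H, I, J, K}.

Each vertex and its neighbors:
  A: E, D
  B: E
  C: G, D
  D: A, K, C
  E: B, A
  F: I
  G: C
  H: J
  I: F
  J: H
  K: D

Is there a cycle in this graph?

DFS, tracking each vertex's parent; an edge to a visited non-parent vertex closes a cycle.
Start from E:
visit E (parent –)
  visit B (parent E)
    B–E: parent, skip
  visit A (parent E)
    A–E: parent, skip
    visit D (parent A)
      D–A: parent, skip
      visit K (parent D)
        K–D: parent, skip
      visit C (parent D)
        visit G (parent C)
          G–C: parent, skip
        C–D: parent, skip
visit F (parent –)
  visit I (parent F)
    I–F: parent, skip
visit H (parent –)
  visit J (parent H)
    J–H: parent, skip
No non-parent visited neighbor found — the graph is a forest.

No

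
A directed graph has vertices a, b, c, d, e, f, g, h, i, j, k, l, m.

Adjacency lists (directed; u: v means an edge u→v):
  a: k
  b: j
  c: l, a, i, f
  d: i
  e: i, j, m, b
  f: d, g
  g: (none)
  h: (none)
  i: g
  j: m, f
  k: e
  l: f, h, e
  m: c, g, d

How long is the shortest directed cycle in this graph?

4

For each vertex v, BFS finds the shortest path from v back to v.
The shortest such closed walk is c → l → e → m → c, length 4.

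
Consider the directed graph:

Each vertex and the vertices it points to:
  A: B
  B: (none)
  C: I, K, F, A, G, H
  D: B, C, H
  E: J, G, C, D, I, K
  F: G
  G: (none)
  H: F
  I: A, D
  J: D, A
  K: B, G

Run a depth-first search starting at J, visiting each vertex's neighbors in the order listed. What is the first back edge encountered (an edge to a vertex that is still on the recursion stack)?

I→D

DFS from J (visiting each vertex's neighbors in the order listed); mark gray on enter, black on exit:
J gray
  D gray
    B gray
    B black
    C gray
      I gray
        A gray
          A→B: B black — skip
        A black
        I→D: D is gray → back edge
First back edge: I → D.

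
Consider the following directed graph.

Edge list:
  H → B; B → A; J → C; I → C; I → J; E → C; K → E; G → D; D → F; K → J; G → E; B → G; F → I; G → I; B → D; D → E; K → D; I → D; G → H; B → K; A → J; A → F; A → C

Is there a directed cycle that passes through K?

No

K lies on a cycle iff there is a path from K back to itself.
Exploring from K, it never reaches itself; equivalently, its strongly connected component is a singleton.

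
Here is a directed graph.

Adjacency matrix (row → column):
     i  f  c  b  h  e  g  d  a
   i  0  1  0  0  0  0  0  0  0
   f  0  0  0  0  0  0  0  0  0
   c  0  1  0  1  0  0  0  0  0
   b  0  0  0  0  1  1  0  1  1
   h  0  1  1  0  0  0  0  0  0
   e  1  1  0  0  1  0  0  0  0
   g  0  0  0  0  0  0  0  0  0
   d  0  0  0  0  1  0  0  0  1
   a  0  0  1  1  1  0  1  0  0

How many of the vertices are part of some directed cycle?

6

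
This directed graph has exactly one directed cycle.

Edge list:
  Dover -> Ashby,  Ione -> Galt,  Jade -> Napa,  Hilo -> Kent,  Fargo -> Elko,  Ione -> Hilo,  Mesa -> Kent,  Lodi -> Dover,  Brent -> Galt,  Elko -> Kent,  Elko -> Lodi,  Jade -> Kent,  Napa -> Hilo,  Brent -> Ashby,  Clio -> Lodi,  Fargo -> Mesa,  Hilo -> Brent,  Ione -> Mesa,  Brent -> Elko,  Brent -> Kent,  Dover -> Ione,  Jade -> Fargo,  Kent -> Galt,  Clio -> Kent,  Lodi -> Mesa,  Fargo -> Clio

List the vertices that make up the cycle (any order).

DFS with gray/black marking from Elko:
Elko gray
  Lodi gray
    Mesa gray
      Kent gray
        Galt gray
        Galt black
      Kent black
    Mesa black
    Dover gray
      Ashby gray
      Ashby black
      Ione gray
        Ione→Mesa: Mesa black — skip
        Hilo gray
          Brent gray
            Brent→Elko: Elko is gray → back edge
Back edge closes the cycle Elko → Lodi → Dover → Ione → Hilo → Brent → Elko; its vertices are {Elko, Hilo, Ione, Lodi, Brent, Dover}.

Elko, Hilo, Ione, Lodi, Brent, Dover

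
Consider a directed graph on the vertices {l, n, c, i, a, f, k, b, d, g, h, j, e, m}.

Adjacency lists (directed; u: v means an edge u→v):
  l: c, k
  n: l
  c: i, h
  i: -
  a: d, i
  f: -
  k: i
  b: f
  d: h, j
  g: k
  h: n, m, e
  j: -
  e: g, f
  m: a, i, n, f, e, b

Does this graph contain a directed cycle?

DFS with white/gray/black marking, starting from b:
b gray
  f gray
  f black
b black
l gray
  c gray
    i gray
    i black
    h gray
      n gray
        n→l: l is gray → back edge
Back edge found, so a cycle exists: l → c → h → n → l.

Yes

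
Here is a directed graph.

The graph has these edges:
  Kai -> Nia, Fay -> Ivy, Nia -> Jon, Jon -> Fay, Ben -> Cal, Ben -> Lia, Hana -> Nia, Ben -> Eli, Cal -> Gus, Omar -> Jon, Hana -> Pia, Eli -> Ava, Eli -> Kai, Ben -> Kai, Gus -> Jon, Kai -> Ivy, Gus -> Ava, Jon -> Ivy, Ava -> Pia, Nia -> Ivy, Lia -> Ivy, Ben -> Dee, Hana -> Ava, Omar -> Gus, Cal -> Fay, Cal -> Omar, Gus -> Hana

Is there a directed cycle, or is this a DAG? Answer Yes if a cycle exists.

No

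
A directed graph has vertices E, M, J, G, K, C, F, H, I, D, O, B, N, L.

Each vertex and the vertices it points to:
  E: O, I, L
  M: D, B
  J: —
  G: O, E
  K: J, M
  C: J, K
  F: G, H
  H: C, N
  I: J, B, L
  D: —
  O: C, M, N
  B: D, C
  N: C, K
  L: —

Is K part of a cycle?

Yes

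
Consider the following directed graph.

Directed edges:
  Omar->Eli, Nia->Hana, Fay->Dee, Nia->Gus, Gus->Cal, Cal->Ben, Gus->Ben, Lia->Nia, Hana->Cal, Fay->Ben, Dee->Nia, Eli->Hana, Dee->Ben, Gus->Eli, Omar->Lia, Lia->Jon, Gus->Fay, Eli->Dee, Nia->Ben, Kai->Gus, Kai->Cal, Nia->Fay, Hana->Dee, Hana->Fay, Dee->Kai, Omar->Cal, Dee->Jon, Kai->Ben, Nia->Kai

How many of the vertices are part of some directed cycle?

7

A vertex is on a directed cycle iff it belongs to a strongly connected component of size ≥ 2 (or has a self-loop).
The vertices on cycles are {Dee, Eli, Fay, Gus, Kai, Nia, Hana} — 7 in total.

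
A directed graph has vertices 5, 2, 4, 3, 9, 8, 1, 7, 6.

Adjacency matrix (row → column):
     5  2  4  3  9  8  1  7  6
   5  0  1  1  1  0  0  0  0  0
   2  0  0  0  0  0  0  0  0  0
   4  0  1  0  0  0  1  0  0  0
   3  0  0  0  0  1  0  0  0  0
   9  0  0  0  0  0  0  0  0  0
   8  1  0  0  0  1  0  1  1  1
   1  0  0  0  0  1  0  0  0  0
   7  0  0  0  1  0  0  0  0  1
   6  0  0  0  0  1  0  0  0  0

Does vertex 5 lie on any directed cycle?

5 is on a cycle iff 5 can reach itself via ≥1 edge.
5 → 4 → 8 → 5 — yes.

Yes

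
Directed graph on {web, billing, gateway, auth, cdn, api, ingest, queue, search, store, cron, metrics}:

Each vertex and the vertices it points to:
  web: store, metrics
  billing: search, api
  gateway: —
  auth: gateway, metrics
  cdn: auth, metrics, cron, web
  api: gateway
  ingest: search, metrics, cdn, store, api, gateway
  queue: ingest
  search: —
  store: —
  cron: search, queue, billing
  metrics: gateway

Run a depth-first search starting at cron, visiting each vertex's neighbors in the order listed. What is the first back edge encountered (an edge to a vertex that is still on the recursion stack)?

DFS from cron (visiting each vertex's neighbors in the order listed); mark gray on enter, black on exit:
cron gray
  search gray
  search black
  queue gray
    ingest gray
      ingest→search: search black — skip
      metrics gray
        gateway gray
        gateway black
      metrics black
      cdn gray
        auth gray
          auth→gateway: gateway black — skip
          auth→metrics: metrics black — skip
        auth black
        cdn→metrics: metrics black — skip
        cdn→cron: cron is gray → back edge
First back edge: cdn → cron.

cdn→cron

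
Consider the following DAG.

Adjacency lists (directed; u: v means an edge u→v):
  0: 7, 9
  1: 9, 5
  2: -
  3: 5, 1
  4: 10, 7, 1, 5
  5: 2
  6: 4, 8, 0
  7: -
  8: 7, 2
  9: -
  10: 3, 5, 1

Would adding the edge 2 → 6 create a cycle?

Adding 2→6 creates a cycle iff 6 can already reach 2.
Path from 6: 6 → 8 → 2.
So 6 → … → 2 → 6 is a cycle.

Yes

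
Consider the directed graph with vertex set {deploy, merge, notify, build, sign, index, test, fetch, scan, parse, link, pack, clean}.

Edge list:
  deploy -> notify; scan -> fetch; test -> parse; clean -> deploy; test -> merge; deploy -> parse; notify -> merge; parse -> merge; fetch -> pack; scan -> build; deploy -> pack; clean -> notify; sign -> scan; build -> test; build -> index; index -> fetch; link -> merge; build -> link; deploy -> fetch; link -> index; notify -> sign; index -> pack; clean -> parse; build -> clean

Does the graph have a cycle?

DFS with white/gray/black marking, starting from merge:
merge gray
merge black
deploy gray
  fetch gray
    pack gray
    pack black
  fetch black
  parse gray
    parse→merge: merge black — skip
  parse black
  notify gray
    notify→merge: merge black — skip
    sign gray
      scan gray
        scan→fetch: fetch black — skip
        build gray
          index gray
            index→pack: pack black — skip
            index→fetch: fetch black — skip
          index black
          test gray
            test→merge: merge black — skip
            test→parse: parse black — skip
          test black
          clean gray
            clean→notify: notify is gray → back edge
Back edge found, so a cycle exists: notify → sign → scan → build → clean → notify.

Yes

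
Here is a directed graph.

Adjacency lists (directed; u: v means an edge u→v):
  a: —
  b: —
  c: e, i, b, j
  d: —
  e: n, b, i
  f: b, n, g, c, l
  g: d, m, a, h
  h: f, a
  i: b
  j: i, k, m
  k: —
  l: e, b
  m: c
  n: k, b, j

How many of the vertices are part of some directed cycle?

8

A vertex is on a directed cycle iff it belongs to a strongly connected component of size ≥ 2 (or has a self-loop).
The vertices on cycles are {c, e, f, g, h, j, m, n} — 8 in total.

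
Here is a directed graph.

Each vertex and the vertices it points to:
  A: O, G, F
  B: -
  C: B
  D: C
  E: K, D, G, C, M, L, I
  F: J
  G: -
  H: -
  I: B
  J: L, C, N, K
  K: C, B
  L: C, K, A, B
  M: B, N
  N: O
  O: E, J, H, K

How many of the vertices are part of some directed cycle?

8

A vertex is on a directed cycle iff it belongs to a strongly connected component of size ≥ 2 (or has a self-loop).
The vertices on cycles are {A, E, F, J, L, M, N, O} — 8 in total.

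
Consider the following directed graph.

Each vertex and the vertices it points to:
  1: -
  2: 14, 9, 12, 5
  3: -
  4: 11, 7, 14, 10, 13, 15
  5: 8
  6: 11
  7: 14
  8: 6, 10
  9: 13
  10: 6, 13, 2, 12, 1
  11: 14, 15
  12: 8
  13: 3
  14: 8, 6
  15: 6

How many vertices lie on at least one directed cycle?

A vertex is on a directed cycle iff it belongs to a strongly connected component of size ≥ 2 (or has a self-loop).
The vertices on cycles are {2, 5, 6, 8, 10, 11, 12, 14, 15} — 9 in total.

9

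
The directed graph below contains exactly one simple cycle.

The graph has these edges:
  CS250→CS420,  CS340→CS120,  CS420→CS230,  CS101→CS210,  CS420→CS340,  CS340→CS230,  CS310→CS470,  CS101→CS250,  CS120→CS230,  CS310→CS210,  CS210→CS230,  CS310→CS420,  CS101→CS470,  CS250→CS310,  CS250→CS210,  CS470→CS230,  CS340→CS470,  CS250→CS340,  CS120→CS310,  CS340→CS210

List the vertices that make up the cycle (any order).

DFS with gray/black marking from CS310:
CS310 gray
  CS210 gray
    CS230 gray
    CS230 black
  CS210 black
  CS470 gray
    CS470→CS230: CS230 black — skip
  CS470 black
  CS420 gray
    CS340 gray
      CS340→CS210: CS210 black — skip
      CS120 gray
        CS120→CS310: CS310 is gray → back edge
Back edge closes the cycle CS310 → CS420 → CS340 → CS120 → CS310; its vertices are {CS120, CS310, CS340, CS420}.

CS120, CS310, CS340, CS420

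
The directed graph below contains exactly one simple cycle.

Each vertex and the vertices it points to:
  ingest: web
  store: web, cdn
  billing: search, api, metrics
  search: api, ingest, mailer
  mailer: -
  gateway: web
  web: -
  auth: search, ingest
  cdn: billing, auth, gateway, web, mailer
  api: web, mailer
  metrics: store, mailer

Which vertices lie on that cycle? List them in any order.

cdn, store, billing, metrics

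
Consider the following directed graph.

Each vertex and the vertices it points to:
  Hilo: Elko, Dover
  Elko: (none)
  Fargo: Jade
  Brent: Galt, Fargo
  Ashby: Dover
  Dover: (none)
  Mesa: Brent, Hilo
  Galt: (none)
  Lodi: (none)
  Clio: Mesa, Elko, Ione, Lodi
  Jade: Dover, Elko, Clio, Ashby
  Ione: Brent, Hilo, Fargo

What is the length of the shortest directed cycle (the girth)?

4

For each vertex v, BFS finds the shortest path from v back to v.
The shortest such closed walk is Jade → Clio → Ione → Fargo → Jade, length 4.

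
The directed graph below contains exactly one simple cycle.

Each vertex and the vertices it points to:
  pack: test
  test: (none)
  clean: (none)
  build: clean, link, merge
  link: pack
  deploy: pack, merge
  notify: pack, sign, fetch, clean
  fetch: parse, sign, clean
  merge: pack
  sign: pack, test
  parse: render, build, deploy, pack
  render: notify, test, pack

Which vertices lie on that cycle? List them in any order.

fetch, parse, notify, render

DFS with gray/black marking from fetch:
fetch gray
  parse gray
    render gray
      notify gray
        pack gray
          test gray
          test black
        pack black
        sign gray
          sign→pack: pack black — skip
          sign→test: test black — skip
        sign black
        notify→fetch: fetch is gray → back edge
Back edge closes the cycle fetch → parse → render → notify → fetch; its vertices are {fetch, parse, notify, render}.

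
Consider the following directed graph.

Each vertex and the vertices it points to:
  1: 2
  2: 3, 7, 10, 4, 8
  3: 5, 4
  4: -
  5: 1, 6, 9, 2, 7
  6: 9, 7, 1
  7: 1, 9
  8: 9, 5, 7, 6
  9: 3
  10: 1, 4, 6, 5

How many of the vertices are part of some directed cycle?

9

A vertex is on a directed cycle iff it belongs to a strongly connected component of size ≥ 2 (or has a self-loop).
The vertices on cycles are {1, 2, 3, 5, 6, 7, 8, 9, 10} — 9 in total.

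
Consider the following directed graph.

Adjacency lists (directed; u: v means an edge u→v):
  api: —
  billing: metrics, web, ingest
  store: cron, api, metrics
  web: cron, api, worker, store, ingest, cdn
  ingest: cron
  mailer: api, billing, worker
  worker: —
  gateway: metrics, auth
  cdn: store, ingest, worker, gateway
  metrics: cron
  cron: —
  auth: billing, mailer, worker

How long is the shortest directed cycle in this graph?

For each vertex v, BFS finds the shortest path from v back to v.
The shortest such closed walk is cdn → gateway → auth → billing → web → cdn, length 5.

5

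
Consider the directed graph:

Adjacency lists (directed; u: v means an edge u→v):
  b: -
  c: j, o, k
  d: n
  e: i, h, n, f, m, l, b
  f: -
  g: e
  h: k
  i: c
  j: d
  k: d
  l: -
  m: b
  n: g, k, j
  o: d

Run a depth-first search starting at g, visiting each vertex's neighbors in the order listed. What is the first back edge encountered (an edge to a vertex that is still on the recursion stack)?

n→g

DFS from g (visiting each vertex's neighbors in the order listed); mark gray on enter, black on exit:
g gray
  e gray
    i gray
      c gray
        j gray
          d gray
            n gray
              n→g: g is gray → back edge
First back edge: n → g.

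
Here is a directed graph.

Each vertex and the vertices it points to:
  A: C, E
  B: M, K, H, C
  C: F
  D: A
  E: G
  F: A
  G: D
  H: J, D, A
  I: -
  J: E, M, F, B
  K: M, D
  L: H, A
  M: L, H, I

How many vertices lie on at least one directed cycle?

12

A vertex is on a directed cycle iff it belongs to a strongly connected component of size ≥ 2 (or has a self-loop).
The vertices on cycles are {A, B, C, D, E, F, G, H, J, K, L, M} — 12 in total.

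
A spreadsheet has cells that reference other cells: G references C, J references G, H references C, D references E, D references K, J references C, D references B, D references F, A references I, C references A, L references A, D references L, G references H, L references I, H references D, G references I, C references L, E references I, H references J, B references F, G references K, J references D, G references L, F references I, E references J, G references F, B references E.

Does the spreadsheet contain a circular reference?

Yes

DFS with white/gray/black marking, starting from D:
D gray
  L gray
    A gray
      I gray
      I black
    A black
    L→I: I black — skip
  L black
  K gray
  K black
  F gray
    F→I: I black — skip
  F black
  B gray
    B→F: F black — skip
    E gray
      J gray
        G gray
          C gray
            C→A: A black — skip
            C→L: L black — skip
          C black
          G→L: L black — skip
          G→K: K black — skip
          G→F: F black — skip
          H gray
            H→D: D is gray → back edge
Back edge found, so a cycle exists: D → B → E → J → G → H → D.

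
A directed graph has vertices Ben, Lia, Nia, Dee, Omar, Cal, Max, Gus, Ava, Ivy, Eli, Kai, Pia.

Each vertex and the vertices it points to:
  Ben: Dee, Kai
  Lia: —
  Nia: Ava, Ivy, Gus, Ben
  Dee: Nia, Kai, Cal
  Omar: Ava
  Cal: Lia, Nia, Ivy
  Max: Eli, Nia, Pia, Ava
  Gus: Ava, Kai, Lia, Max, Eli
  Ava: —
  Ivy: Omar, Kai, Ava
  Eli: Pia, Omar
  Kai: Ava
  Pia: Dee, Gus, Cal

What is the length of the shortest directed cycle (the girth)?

3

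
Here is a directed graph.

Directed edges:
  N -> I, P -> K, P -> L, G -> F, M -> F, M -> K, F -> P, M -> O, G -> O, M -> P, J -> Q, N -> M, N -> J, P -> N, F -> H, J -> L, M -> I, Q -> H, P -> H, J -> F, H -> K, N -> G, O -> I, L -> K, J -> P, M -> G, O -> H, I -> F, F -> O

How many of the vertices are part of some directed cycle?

8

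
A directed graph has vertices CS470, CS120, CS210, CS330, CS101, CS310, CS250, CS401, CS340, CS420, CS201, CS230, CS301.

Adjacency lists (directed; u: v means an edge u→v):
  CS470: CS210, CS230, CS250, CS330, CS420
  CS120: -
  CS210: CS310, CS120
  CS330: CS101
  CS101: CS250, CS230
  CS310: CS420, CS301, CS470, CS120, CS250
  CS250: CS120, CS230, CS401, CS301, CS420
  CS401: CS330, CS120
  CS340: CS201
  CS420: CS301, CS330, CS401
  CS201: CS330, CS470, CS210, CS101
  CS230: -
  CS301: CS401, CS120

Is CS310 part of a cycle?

Yes

CS310 is on a cycle iff CS310 can reach itself via ≥1 edge.
CS310 → CS470 → CS210 → CS310 — yes.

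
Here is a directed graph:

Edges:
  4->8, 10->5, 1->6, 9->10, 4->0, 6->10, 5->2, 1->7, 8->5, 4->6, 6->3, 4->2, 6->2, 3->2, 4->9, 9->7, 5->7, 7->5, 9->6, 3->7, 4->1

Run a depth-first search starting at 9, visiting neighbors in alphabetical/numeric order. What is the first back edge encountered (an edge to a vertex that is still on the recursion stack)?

DFS from 9 (visiting neighbors in alphabetical/numeric order); mark gray on enter, black on exit:
9 gray
  6 gray
    2 gray
    2 black
    3 gray
      3→2: 2 black — skip
      7 gray
        5 gray
          5→2: 2 black — skip
          5→7: 7 is gray → back edge
First back edge: 5 → 7.

5→7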